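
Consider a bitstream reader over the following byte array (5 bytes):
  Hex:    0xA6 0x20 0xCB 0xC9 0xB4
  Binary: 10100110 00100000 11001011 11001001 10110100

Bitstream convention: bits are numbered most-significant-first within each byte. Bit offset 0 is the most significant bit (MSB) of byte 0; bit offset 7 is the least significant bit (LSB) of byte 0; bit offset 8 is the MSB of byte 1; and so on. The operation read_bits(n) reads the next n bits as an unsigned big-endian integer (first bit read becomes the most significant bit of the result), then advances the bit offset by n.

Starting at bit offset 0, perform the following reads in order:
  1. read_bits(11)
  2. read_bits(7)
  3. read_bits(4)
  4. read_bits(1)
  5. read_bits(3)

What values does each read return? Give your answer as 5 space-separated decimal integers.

Read 1: bits[0:11] width=11 -> value=1329 (bin 10100110001); offset now 11 = byte 1 bit 3; 29 bits remain
Read 2: bits[11:18] width=7 -> value=3 (bin 0000011); offset now 18 = byte 2 bit 2; 22 bits remain
Read 3: bits[18:22] width=4 -> value=2 (bin 0010); offset now 22 = byte 2 bit 6; 18 bits remain
Read 4: bits[22:23] width=1 -> value=1 (bin 1); offset now 23 = byte 2 bit 7; 17 bits remain
Read 5: bits[23:26] width=3 -> value=7 (bin 111); offset now 26 = byte 3 bit 2; 14 bits remain

Answer: 1329 3 2 1 7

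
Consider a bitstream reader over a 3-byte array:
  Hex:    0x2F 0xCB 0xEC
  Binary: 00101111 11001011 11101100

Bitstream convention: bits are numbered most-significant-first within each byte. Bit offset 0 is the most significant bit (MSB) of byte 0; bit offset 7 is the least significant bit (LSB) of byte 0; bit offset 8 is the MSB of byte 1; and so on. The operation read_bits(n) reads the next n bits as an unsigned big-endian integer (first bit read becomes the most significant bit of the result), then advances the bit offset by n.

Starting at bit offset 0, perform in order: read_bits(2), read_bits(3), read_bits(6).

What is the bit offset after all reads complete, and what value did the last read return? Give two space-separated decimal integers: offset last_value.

Answer: 11 62

Derivation:
Read 1: bits[0:2] width=2 -> value=0 (bin 00); offset now 2 = byte 0 bit 2; 22 bits remain
Read 2: bits[2:5] width=3 -> value=5 (bin 101); offset now 5 = byte 0 bit 5; 19 bits remain
Read 3: bits[5:11] width=6 -> value=62 (bin 111110); offset now 11 = byte 1 bit 3; 13 bits remain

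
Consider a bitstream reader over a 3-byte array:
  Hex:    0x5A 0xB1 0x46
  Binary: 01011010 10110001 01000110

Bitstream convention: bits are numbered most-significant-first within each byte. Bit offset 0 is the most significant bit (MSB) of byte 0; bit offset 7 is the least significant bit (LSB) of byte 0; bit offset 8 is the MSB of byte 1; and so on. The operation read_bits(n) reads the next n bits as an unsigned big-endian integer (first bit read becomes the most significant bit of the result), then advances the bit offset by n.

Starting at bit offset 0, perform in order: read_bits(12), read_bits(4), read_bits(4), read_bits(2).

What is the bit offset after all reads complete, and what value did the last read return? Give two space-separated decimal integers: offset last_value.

Read 1: bits[0:12] width=12 -> value=1451 (bin 010110101011); offset now 12 = byte 1 bit 4; 12 bits remain
Read 2: bits[12:16] width=4 -> value=1 (bin 0001); offset now 16 = byte 2 bit 0; 8 bits remain
Read 3: bits[16:20] width=4 -> value=4 (bin 0100); offset now 20 = byte 2 bit 4; 4 bits remain
Read 4: bits[20:22] width=2 -> value=1 (bin 01); offset now 22 = byte 2 bit 6; 2 bits remain

Answer: 22 1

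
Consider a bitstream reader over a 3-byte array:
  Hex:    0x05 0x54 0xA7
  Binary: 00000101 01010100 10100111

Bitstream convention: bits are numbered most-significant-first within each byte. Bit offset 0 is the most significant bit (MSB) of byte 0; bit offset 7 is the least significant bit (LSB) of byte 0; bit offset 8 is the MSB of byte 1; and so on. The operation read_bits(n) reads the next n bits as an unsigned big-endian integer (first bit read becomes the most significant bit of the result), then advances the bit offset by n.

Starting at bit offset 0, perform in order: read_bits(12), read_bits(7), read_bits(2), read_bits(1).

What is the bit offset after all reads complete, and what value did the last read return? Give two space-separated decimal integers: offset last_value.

Answer: 22 1

Derivation:
Read 1: bits[0:12] width=12 -> value=85 (bin 000001010101); offset now 12 = byte 1 bit 4; 12 bits remain
Read 2: bits[12:19] width=7 -> value=37 (bin 0100101); offset now 19 = byte 2 bit 3; 5 bits remain
Read 3: bits[19:21] width=2 -> value=0 (bin 00); offset now 21 = byte 2 bit 5; 3 bits remain
Read 4: bits[21:22] width=1 -> value=1 (bin 1); offset now 22 = byte 2 bit 6; 2 bits remain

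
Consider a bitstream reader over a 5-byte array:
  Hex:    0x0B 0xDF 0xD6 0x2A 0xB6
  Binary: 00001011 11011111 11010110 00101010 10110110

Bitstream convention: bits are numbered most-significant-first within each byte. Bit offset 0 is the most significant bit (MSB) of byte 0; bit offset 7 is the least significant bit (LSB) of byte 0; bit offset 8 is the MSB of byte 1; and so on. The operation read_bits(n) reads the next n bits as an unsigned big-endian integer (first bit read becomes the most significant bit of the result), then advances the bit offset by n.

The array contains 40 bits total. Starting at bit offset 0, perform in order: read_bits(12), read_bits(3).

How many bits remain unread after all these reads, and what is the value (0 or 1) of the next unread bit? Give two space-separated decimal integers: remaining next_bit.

Answer: 25 1

Derivation:
Read 1: bits[0:12] width=12 -> value=189 (bin 000010111101); offset now 12 = byte 1 bit 4; 28 bits remain
Read 2: bits[12:15] width=3 -> value=7 (bin 111); offset now 15 = byte 1 bit 7; 25 bits remain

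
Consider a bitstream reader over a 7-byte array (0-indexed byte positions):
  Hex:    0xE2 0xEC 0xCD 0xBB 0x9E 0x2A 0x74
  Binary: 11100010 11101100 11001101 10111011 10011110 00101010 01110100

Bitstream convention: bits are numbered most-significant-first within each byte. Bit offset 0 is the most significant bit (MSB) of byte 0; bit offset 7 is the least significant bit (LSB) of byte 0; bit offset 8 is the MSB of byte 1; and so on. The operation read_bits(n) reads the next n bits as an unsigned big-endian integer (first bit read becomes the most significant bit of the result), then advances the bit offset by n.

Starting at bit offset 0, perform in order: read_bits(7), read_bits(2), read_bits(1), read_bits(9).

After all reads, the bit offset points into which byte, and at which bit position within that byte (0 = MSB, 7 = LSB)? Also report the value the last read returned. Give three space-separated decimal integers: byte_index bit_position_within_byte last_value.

Answer: 2 3 358

Derivation:
Read 1: bits[0:7] width=7 -> value=113 (bin 1110001); offset now 7 = byte 0 bit 7; 49 bits remain
Read 2: bits[7:9] width=2 -> value=1 (bin 01); offset now 9 = byte 1 bit 1; 47 bits remain
Read 3: bits[9:10] width=1 -> value=1 (bin 1); offset now 10 = byte 1 bit 2; 46 bits remain
Read 4: bits[10:19] width=9 -> value=358 (bin 101100110); offset now 19 = byte 2 bit 3; 37 bits remain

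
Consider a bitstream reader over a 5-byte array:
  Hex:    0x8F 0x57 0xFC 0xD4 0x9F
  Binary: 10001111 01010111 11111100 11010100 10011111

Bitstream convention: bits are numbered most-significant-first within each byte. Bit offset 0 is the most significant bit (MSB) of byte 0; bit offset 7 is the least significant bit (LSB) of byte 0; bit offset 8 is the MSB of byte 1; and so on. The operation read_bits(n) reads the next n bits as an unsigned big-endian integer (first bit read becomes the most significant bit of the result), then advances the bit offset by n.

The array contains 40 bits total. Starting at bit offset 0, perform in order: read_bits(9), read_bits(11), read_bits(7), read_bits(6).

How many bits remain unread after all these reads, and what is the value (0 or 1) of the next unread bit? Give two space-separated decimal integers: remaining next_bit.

Read 1: bits[0:9] width=9 -> value=286 (bin 100011110); offset now 9 = byte 1 bit 1; 31 bits remain
Read 2: bits[9:20] width=11 -> value=1407 (bin 10101111111); offset now 20 = byte 2 bit 4; 20 bits remain
Read 3: bits[20:27] width=7 -> value=102 (bin 1100110); offset now 27 = byte 3 bit 3; 13 bits remain
Read 4: bits[27:33] width=6 -> value=41 (bin 101001); offset now 33 = byte 4 bit 1; 7 bits remain

Answer: 7 0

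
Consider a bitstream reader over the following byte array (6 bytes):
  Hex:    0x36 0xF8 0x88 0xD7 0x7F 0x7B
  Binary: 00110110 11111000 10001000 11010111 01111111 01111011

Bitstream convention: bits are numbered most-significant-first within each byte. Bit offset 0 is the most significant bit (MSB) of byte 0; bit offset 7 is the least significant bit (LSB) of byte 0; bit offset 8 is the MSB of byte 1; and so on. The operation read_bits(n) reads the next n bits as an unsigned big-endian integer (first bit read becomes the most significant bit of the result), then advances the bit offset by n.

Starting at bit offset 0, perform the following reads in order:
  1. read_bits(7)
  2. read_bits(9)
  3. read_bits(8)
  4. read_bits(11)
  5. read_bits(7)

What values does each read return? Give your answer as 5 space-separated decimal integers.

Answer: 27 248 136 1723 125

Derivation:
Read 1: bits[0:7] width=7 -> value=27 (bin 0011011); offset now 7 = byte 0 bit 7; 41 bits remain
Read 2: bits[7:16] width=9 -> value=248 (bin 011111000); offset now 16 = byte 2 bit 0; 32 bits remain
Read 3: bits[16:24] width=8 -> value=136 (bin 10001000); offset now 24 = byte 3 bit 0; 24 bits remain
Read 4: bits[24:35] width=11 -> value=1723 (bin 11010111011); offset now 35 = byte 4 bit 3; 13 bits remain
Read 5: bits[35:42] width=7 -> value=125 (bin 1111101); offset now 42 = byte 5 bit 2; 6 bits remain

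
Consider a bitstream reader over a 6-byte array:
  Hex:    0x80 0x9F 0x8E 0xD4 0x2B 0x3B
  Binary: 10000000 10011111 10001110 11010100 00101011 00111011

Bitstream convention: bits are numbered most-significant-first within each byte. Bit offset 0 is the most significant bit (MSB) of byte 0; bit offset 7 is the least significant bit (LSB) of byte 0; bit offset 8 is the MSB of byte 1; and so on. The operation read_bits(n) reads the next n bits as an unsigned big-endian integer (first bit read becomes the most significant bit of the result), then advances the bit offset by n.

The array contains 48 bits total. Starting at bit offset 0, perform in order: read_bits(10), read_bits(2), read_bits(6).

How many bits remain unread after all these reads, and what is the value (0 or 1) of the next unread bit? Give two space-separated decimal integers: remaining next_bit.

Answer: 30 0

Derivation:
Read 1: bits[0:10] width=10 -> value=514 (bin 1000000010); offset now 10 = byte 1 bit 2; 38 bits remain
Read 2: bits[10:12] width=2 -> value=1 (bin 01); offset now 12 = byte 1 bit 4; 36 bits remain
Read 3: bits[12:18] width=6 -> value=62 (bin 111110); offset now 18 = byte 2 bit 2; 30 bits remain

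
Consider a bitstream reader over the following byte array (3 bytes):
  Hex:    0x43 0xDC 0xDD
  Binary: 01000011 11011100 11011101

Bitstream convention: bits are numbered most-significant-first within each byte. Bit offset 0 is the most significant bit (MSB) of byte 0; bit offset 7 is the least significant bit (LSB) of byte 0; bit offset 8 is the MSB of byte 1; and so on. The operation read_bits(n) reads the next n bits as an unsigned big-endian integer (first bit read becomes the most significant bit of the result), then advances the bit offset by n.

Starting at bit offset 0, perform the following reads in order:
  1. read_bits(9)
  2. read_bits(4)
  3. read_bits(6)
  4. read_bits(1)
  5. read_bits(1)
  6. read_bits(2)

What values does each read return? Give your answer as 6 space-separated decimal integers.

Read 1: bits[0:9] width=9 -> value=135 (bin 010000111); offset now 9 = byte 1 bit 1; 15 bits remain
Read 2: bits[9:13] width=4 -> value=11 (bin 1011); offset now 13 = byte 1 bit 5; 11 bits remain
Read 3: bits[13:19] width=6 -> value=38 (bin 100110); offset now 19 = byte 2 bit 3; 5 bits remain
Read 4: bits[19:20] width=1 -> value=1 (bin 1); offset now 20 = byte 2 bit 4; 4 bits remain
Read 5: bits[20:21] width=1 -> value=1 (bin 1); offset now 21 = byte 2 bit 5; 3 bits remain
Read 6: bits[21:23] width=2 -> value=2 (bin 10); offset now 23 = byte 2 bit 7; 1 bits remain

Answer: 135 11 38 1 1 2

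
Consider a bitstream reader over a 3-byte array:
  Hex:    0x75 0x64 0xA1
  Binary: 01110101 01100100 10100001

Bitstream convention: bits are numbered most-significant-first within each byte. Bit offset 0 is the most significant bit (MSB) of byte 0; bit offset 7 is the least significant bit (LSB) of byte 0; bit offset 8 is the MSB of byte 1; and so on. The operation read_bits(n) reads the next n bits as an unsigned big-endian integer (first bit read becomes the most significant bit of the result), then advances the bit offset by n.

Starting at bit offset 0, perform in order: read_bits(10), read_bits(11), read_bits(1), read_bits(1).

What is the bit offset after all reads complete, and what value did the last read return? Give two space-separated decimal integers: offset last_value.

Answer: 23 0

Derivation:
Read 1: bits[0:10] width=10 -> value=469 (bin 0111010101); offset now 10 = byte 1 bit 2; 14 bits remain
Read 2: bits[10:21] width=11 -> value=1172 (bin 10010010100); offset now 21 = byte 2 bit 5; 3 bits remain
Read 3: bits[21:22] width=1 -> value=0 (bin 0); offset now 22 = byte 2 bit 6; 2 bits remain
Read 4: bits[22:23] width=1 -> value=0 (bin 0); offset now 23 = byte 2 bit 7; 1 bits remain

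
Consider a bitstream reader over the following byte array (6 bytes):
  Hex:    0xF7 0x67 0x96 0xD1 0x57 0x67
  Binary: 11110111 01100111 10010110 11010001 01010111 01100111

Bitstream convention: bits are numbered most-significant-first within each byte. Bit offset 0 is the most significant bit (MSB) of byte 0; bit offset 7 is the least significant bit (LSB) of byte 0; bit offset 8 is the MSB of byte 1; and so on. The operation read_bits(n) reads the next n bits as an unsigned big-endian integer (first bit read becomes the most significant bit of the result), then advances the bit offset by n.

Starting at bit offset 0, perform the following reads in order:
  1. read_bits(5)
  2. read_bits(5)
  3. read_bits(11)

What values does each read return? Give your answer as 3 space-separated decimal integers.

Read 1: bits[0:5] width=5 -> value=30 (bin 11110); offset now 5 = byte 0 bit 5; 43 bits remain
Read 2: bits[5:10] width=5 -> value=29 (bin 11101); offset now 10 = byte 1 bit 2; 38 bits remain
Read 3: bits[10:21] width=11 -> value=1266 (bin 10011110010); offset now 21 = byte 2 bit 5; 27 bits remain

Answer: 30 29 1266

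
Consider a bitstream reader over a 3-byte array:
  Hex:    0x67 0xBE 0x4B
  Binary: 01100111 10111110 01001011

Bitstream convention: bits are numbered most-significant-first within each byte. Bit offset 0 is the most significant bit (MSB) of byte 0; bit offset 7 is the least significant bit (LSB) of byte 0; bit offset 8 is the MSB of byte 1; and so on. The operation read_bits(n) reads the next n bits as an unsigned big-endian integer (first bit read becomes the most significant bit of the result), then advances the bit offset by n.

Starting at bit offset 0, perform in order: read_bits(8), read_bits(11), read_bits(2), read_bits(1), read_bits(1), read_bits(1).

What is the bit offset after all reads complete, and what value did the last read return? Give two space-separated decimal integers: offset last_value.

Read 1: bits[0:8] width=8 -> value=103 (bin 01100111); offset now 8 = byte 1 bit 0; 16 bits remain
Read 2: bits[8:19] width=11 -> value=1522 (bin 10111110010); offset now 19 = byte 2 bit 3; 5 bits remain
Read 3: bits[19:21] width=2 -> value=1 (bin 01); offset now 21 = byte 2 bit 5; 3 bits remain
Read 4: bits[21:22] width=1 -> value=0 (bin 0); offset now 22 = byte 2 bit 6; 2 bits remain
Read 5: bits[22:23] width=1 -> value=1 (bin 1); offset now 23 = byte 2 bit 7; 1 bits remain
Read 6: bits[23:24] width=1 -> value=1 (bin 1); offset now 24 = byte 3 bit 0; 0 bits remain

Answer: 24 1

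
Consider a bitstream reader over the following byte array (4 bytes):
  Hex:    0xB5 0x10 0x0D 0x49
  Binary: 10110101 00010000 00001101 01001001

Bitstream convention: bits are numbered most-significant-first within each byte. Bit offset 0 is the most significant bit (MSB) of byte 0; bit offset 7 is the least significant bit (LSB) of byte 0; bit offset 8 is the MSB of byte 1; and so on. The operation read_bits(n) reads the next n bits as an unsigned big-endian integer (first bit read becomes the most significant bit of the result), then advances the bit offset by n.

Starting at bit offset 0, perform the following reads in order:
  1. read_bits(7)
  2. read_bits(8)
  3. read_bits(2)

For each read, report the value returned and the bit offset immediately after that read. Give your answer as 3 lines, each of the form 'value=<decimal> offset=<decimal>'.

Read 1: bits[0:7] width=7 -> value=90 (bin 1011010); offset now 7 = byte 0 bit 7; 25 bits remain
Read 2: bits[7:15] width=8 -> value=136 (bin 10001000); offset now 15 = byte 1 bit 7; 17 bits remain
Read 3: bits[15:17] width=2 -> value=0 (bin 00); offset now 17 = byte 2 bit 1; 15 bits remain

Answer: value=90 offset=7
value=136 offset=15
value=0 offset=17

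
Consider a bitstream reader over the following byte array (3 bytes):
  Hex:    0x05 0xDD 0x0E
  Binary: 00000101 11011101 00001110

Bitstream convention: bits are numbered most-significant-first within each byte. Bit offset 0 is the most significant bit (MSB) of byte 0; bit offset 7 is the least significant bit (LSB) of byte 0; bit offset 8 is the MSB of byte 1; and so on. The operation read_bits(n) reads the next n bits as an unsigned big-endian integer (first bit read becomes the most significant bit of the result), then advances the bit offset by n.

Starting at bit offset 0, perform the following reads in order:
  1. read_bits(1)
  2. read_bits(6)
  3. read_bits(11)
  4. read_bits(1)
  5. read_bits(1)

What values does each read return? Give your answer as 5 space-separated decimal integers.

Read 1: bits[0:1] width=1 -> value=0 (bin 0); offset now 1 = byte 0 bit 1; 23 bits remain
Read 2: bits[1:7] width=6 -> value=2 (bin 000010); offset now 7 = byte 0 bit 7; 17 bits remain
Read 3: bits[7:18] width=11 -> value=1908 (bin 11101110100); offset now 18 = byte 2 bit 2; 6 bits remain
Read 4: bits[18:19] width=1 -> value=0 (bin 0); offset now 19 = byte 2 bit 3; 5 bits remain
Read 5: bits[19:20] width=1 -> value=0 (bin 0); offset now 20 = byte 2 bit 4; 4 bits remain

Answer: 0 2 1908 0 0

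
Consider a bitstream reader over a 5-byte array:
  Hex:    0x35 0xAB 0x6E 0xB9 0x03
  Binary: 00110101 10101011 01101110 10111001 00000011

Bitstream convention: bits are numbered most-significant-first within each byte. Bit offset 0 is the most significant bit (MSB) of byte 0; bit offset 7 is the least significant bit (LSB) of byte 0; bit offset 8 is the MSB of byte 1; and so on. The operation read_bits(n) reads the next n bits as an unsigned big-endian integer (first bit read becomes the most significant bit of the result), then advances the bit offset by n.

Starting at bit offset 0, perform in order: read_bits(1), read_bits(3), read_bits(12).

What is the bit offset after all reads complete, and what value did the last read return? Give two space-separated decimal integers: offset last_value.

Answer: 16 1451

Derivation:
Read 1: bits[0:1] width=1 -> value=0 (bin 0); offset now 1 = byte 0 bit 1; 39 bits remain
Read 2: bits[1:4] width=3 -> value=3 (bin 011); offset now 4 = byte 0 bit 4; 36 bits remain
Read 3: bits[4:16] width=12 -> value=1451 (bin 010110101011); offset now 16 = byte 2 bit 0; 24 bits remain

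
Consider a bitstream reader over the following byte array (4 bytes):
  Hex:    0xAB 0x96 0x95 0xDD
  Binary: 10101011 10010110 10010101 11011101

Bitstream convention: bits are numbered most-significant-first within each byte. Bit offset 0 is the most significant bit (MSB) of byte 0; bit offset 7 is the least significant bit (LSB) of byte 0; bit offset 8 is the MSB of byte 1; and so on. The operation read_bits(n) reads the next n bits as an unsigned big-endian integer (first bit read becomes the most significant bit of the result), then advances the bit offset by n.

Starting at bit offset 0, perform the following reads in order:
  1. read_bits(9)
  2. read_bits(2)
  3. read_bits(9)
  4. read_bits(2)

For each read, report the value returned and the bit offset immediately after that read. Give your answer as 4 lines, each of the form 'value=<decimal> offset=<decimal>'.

Answer: value=343 offset=9
value=0 offset=11
value=361 offset=20
value=1 offset=22

Derivation:
Read 1: bits[0:9] width=9 -> value=343 (bin 101010111); offset now 9 = byte 1 bit 1; 23 bits remain
Read 2: bits[9:11] width=2 -> value=0 (bin 00); offset now 11 = byte 1 bit 3; 21 bits remain
Read 3: bits[11:20] width=9 -> value=361 (bin 101101001); offset now 20 = byte 2 bit 4; 12 bits remain
Read 4: bits[20:22] width=2 -> value=1 (bin 01); offset now 22 = byte 2 bit 6; 10 bits remain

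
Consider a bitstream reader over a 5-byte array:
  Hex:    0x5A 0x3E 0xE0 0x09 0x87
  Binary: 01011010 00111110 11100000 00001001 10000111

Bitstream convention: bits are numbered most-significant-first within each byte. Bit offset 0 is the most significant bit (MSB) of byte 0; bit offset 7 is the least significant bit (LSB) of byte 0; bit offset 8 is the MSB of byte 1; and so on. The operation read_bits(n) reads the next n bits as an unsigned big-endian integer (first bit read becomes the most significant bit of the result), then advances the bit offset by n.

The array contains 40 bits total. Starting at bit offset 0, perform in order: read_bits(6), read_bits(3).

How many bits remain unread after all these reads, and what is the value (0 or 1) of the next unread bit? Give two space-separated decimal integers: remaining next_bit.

Read 1: bits[0:6] width=6 -> value=22 (bin 010110); offset now 6 = byte 0 bit 6; 34 bits remain
Read 2: bits[6:9] width=3 -> value=4 (bin 100); offset now 9 = byte 1 bit 1; 31 bits remain

Answer: 31 0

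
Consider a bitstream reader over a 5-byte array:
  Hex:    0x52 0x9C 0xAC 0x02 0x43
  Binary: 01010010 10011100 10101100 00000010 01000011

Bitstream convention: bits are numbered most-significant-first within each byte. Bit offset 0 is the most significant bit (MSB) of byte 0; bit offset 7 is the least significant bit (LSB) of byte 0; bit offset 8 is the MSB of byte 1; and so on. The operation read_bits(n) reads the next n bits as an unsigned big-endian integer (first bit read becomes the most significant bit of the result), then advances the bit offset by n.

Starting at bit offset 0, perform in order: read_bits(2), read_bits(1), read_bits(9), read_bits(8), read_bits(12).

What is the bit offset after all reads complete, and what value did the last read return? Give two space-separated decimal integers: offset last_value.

Read 1: bits[0:2] width=2 -> value=1 (bin 01); offset now 2 = byte 0 bit 2; 38 bits remain
Read 2: bits[2:3] width=1 -> value=0 (bin 0); offset now 3 = byte 0 bit 3; 37 bits remain
Read 3: bits[3:12] width=9 -> value=297 (bin 100101001); offset now 12 = byte 1 bit 4; 28 bits remain
Read 4: bits[12:20] width=8 -> value=202 (bin 11001010); offset now 20 = byte 2 bit 4; 20 bits remain
Read 5: bits[20:32] width=12 -> value=3074 (bin 110000000010); offset now 32 = byte 4 bit 0; 8 bits remain

Answer: 32 3074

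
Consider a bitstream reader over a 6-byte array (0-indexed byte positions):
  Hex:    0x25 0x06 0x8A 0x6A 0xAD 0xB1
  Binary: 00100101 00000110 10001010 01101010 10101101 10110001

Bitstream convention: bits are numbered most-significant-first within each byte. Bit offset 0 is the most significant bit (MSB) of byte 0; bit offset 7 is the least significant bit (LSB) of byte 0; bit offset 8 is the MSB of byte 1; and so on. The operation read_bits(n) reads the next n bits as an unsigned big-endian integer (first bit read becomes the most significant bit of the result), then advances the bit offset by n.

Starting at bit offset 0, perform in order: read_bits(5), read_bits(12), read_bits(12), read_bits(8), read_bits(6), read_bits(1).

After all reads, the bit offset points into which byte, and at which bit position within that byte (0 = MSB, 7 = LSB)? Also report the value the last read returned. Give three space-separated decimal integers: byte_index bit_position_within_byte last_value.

Answer: 5 4 1

Derivation:
Read 1: bits[0:5] width=5 -> value=4 (bin 00100); offset now 5 = byte 0 bit 5; 43 bits remain
Read 2: bits[5:17] width=12 -> value=2573 (bin 101000001101); offset now 17 = byte 2 bit 1; 31 bits remain
Read 3: bits[17:29] width=12 -> value=333 (bin 000101001101); offset now 29 = byte 3 bit 5; 19 bits remain
Read 4: bits[29:37] width=8 -> value=85 (bin 01010101); offset now 37 = byte 4 bit 5; 11 bits remain
Read 5: bits[37:43] width=6 -> value=45 (bin 101101); offset now 43 = byte 5 bit 3; 5 bits remain
Read 6: bits[43:44] width=1 -> value=1 (bin 1); offset now 44 = byte 5 bit 4; 4 bits remain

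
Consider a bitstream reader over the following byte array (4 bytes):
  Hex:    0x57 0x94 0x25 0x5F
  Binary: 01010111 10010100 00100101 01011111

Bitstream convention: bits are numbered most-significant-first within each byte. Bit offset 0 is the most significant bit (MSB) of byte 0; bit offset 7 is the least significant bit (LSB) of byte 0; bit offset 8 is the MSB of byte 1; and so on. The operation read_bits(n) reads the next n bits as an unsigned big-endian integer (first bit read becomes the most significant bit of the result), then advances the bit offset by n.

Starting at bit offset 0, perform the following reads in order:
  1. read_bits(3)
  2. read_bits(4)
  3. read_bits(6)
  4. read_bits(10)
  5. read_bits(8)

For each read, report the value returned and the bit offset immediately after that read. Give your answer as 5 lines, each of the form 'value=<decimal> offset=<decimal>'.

Read 1: bits[0:3] width=3 -> value=2 (bin 010); offset now 3 = byte 0 bit 3; 29 bits remain
Read 2: bits[3:7] width=4 -> value=11 (bin 1011); offset now 7 = byte 0 bit 7; 25 bits remain
Read 3: bits[7:13] width=6 -> value=50 (bin 110010); offset now 13 = byte 1 bit 5; 19 bits remain
Read 4: bits[13:23] width=10 -> value=530 (bin 1000010010); offset now 23 = byte 2 bit 7; 9 bits remain
Read 5: bits[23:31] width=8 -> value=175 (bin 10101111); offset now 31 = byte 3 bit 7; 1 bits remain

Answer: value=2 offset=3
value=11 offset=7
value=50 offset=13
value=530 offset=23
value=175 offset=31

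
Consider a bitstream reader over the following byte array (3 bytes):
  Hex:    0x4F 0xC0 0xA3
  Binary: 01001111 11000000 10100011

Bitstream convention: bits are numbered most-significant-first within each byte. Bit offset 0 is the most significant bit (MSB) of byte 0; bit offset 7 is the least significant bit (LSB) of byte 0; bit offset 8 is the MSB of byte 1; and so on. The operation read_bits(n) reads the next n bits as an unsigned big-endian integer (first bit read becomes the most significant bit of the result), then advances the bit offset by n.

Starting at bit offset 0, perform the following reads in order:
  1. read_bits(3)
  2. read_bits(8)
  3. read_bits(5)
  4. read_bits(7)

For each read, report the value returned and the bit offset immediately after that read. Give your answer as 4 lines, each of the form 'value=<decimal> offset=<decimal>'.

Read 1: bits[0:3] width=3 -> value=2 (bin 010); offset now 3 = byte 0 bit 3; 21 bits remain
Read 2: bits[3:11] width=8 -> value=126 (bin 01111110); offset now 11 = byte 1 bit 3; 13 bits remain
Read 3: bits[11:16] width=5 -> value=0 (bin 00000); offset now 16 = byte 2 bit 0; 8 bits remain
Read 4: bits[16:23] width=7 -> value=81 (bin 1010001); offset now 23 = byte 2 bit 7; 1 bits remain

Answer: value=2 offset=3
value=126 offset=11
value=0 offset=16
value=81 offset=23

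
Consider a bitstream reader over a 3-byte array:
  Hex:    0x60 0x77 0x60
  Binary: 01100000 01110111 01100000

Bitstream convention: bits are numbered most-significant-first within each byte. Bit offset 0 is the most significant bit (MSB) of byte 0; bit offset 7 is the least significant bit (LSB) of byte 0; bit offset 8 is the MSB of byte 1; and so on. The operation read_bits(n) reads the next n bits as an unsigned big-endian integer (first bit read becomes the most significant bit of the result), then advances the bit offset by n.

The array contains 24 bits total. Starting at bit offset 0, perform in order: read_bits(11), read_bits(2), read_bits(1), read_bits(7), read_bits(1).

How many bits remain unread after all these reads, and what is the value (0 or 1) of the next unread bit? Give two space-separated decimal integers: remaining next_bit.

Answer: 2 0

Derivation:
Read 1: bits[0:11] width=11 -> value=771 (bin 01100000011); offset now 11 = byte 1 bit 3; 13 bits remain
Read 2: bits[11:13] width=2 -> value=2 (bin 10); offset now 13 = byte 1 bit 5; 11 bits remain
Read 3: bits[13:14] width=1 -> value=1 (bin 1); offset now 14 = byte 1 bit 6; 10 bits remain
Read 4: bits[14:21] width=7 -> value=108 (bin 1101100); offset now 21 = byte 2 bit 5; 3 bits remain
Read 5: bits[21:22] width=1 -> value=0 (bin 0); offset now 22 = byte 2 bit 6; 2 bits remain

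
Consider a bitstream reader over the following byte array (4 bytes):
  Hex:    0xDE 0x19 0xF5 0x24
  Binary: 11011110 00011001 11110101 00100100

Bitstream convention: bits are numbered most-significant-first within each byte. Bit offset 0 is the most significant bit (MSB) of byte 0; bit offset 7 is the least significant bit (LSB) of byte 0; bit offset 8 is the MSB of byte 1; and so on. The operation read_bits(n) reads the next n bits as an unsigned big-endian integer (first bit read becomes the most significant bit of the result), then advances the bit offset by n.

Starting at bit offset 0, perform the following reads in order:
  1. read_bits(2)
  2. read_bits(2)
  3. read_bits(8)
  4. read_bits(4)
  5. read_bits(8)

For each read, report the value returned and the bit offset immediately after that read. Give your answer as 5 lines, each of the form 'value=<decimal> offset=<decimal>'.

Read 1: bits[0:2] width=2 -> value=3 (bin 11); offset now 2 = byte 0 bit 2; 30 bits remain
Read 2: bits[2:4] width=2 -> value=1 (bin 01); offset now 4 = byte 0 bit 4; 28 bits remain
Read 3: bits[4:12] width=8 -> value=225 (bin 11100001); offset now 12 = byte 1 bit 4; 20 bits remain
Read 4: bits[12:16] width=4 -> value=9 (bin 1001); offset now 16 = byte 2 bit 0; 16 bits remain
Read 5: bits[16:24] width=8 -> value=245 (bin 11110101); offset now 24 = byte 3 bit 0; 8 bits remain

Answer: value=3 offset=2
value=1 offset=4
value=225 offset=12
value=9 offset=16
value=245 offset=24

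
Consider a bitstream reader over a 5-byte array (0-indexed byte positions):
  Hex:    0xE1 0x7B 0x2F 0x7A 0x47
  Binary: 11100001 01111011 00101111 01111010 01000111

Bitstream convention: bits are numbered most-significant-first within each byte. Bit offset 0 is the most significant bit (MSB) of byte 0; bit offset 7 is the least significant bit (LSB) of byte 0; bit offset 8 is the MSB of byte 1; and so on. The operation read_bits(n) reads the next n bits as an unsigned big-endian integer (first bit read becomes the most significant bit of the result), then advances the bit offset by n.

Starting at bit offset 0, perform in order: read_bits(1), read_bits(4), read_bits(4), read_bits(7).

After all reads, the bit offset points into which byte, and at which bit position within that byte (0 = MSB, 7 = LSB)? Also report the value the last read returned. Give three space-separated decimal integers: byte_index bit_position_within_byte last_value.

Read 1: bits[0:1] width=1 -> value=1 (bin 1); offset now 1 = byte 0 bit 1; 39 bits remain
Read 2: bits[1:5] width=4 -> value=12 (bin 1100); offset now 5 = byte 0 bit 5; 35 bits remain
Read 3: bits[5:9] width=4 -> value=2 (bin 0010); offset now 9 = byte 1 bit 1; 31 bits remain
Read 4: bits[9:16] width=7 -> value=123 (bin 1111011); offset now 16 = byte 2 bit 0; 24 bits remain

Answer: 2 0 123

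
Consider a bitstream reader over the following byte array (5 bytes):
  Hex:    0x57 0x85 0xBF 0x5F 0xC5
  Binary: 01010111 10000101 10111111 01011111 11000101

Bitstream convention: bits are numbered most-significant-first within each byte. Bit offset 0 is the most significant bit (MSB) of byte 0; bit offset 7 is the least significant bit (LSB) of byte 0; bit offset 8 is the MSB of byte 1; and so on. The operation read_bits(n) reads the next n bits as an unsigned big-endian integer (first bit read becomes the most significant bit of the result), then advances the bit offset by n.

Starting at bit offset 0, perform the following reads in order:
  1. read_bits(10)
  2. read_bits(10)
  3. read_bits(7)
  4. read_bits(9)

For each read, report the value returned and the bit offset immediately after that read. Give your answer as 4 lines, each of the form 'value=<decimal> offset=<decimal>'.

Read 1: bits[0:10] width=10 -> value=350 (bin 0101011110); offset now 10 = byte 1 bit 2; 30 bits remain
Read 2: bits[10:20] width=10 -> value=91 (bin 0001011011); offset now 20 = byte 2 bit 4; 20 bits remain
Read 3: bits[20:27] width=7 -> value=122 (bin 1111010); offset now 27 = byte 3 bit 3; 13 bits remain
Read 4: bits[27:36] width=9 -> value=508 (bin 111111100); offset now 36 = byte 4 bit 4; 4 bits remain

Answer: value=350 offset=10
value=91 offset=20
value=122 offset=27
value=508 offset=36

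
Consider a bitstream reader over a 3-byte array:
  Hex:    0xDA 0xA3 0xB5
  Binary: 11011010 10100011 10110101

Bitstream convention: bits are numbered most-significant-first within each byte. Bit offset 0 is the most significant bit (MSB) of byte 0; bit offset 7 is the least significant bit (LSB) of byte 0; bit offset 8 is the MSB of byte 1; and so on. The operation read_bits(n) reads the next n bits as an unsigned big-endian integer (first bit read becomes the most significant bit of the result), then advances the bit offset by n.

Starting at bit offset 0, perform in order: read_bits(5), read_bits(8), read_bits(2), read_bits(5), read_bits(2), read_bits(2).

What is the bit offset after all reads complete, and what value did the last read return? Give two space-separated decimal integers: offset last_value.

Read 1: bits[0:5] width=5 -> value=27 (bin 11011); offset now 5 = byte 0 bit 5; 19 bits remain
Read 2: bits[5:13] width=8 -> value=84 (bin 01010100); offset now 13 = byte 1 bit 5; 11 bits remain
Read 3: bits[13:15] width=2 -> value=1 (bin 01); offset now 15 = byte 1 bit 7; 9 bits remain
Read 4: bits[15:20] width=5 -> value=27 (bin 11011); offset now 20 = byte 2 bit 4; 4 bits remain
Read 5: bits[20:22] width=2 -> value=1 (bin 01); offset now 22 = byte 2 bit 6; 2 bits remain
Read 6: bits[22:24] width=2 -> value=1 (bin 01); offset now 24 = byte 3 bit 0; 0 bits remain

Answer: 24 1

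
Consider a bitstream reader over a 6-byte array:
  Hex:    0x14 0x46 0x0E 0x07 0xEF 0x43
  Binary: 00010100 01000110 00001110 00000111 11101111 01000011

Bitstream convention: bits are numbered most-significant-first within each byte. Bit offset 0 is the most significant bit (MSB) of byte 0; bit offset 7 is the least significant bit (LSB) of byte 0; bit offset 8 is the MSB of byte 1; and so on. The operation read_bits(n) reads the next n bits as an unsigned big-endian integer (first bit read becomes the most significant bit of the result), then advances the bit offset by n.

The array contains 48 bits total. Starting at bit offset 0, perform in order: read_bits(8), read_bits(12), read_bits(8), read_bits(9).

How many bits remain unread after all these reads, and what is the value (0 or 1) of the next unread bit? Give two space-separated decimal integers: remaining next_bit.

Read 1: bits[0:8] width=8 -> value=20 (bin 00010100); offset now 8 = byte 1 bit 0; 40 bits remain
Read 2: bits[8:20] width=12 -> value=1120 (bin 010001100000); offset now 20 = byte 2 bit 4; 28 bits remain
Read 3: bits[20:28] width=8 -> value=224 (bin 11100000); offset now 28 = byte 3 bit 4; 20 bits remain
Read 4: bits[28:37] width=9 -> value=253 (bin 011111101); offset now 37 = byte 4 bit 5; 11 bits remain

Answer: 11 1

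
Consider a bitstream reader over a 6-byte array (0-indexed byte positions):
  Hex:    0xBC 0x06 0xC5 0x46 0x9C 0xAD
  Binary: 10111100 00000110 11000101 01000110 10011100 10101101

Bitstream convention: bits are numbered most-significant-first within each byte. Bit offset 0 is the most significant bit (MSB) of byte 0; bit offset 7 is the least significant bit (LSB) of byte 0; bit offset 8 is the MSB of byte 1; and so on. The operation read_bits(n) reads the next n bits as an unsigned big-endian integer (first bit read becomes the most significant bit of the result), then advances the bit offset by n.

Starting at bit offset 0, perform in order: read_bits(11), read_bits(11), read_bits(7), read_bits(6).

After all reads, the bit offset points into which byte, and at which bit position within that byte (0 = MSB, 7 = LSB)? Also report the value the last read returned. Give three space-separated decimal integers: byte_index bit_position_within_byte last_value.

Read 1: bits[0:11] width=11 -> value=1504 (bin 10111100000); offset now 11 = byte 1 bit 3; 37 bits remain
Read 2: bits[11:22] width=11 -> value=433 (bin 00110110001); offset now 22 = byte 2 bit 6; 26 bits remain
Read 3: bits[22:29] width=7 -> value=40 (bin 0101000); offset now 29 = byte 3 bit 5; 19 bits remain
Read 4: bits[29:35] width=6 -> value=52 (bin 110100); offset now 35 = byte 4 bit 3; 13 bits remain

Answer: 4 3 52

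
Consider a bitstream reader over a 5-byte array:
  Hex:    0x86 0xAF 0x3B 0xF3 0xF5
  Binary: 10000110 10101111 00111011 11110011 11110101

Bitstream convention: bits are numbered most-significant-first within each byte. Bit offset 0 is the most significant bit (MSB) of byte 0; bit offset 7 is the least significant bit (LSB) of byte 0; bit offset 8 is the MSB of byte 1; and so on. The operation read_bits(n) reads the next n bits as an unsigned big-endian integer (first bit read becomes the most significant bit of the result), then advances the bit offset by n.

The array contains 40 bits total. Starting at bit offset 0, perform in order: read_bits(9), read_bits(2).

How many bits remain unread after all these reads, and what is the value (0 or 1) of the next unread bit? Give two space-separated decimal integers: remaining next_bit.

Read 1: bits[0:9] width=9 -> value=269 (bin 100001101); offset now 9 = byte 1 bit 1; 31 bits remain
Read 2: bits[9:11] width=2 -> value=1 (bin 01); offset now 11 = byte 1 bit 3; 29 bits remain

Answer: 29 0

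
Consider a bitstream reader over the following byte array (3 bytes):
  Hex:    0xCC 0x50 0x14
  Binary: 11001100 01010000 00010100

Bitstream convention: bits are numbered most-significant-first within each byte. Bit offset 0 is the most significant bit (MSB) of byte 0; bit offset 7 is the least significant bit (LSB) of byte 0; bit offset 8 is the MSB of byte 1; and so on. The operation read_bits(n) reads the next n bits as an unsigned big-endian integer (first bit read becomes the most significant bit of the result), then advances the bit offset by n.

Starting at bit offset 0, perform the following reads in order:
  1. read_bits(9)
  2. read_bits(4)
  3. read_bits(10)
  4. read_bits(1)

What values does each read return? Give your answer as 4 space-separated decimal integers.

Read 1: bits[0:9] width=9 -> value=408 (bin 110011000); offset now 9 = byte 1 bit 1; 15 bits remain
Read 2: bits[9:13] width=4 -> value=10 (bin 1010); offset now 13 = byte 1 bit 5; 11 bits remain
Read 3: bits[13:23] width=10 -> value=10 (bin 0000001010); offset now 23 = byte 2 bit 7; 1 bits remain
Read 4: bits[23:24] width=1 -> value=0 (bin 0); offset now 24 = byte 3 bit 0; 0 bits remain

Answer: 408 10 10 0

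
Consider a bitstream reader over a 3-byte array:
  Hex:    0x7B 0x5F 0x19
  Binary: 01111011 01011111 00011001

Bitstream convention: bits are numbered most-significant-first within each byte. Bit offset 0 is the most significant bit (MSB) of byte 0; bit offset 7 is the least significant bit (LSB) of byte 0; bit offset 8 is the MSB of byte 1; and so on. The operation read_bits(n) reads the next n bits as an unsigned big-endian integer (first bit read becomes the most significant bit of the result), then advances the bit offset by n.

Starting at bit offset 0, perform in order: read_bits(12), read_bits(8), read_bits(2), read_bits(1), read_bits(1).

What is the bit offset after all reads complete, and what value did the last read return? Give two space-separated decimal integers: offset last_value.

Answer: 24 1

Derivation:
Read 1: bits[0:12] width=12 -> value=1973 (bin 011110110101); offset now 12 = byte 1 bit 4; 12 bits remain
Read 2: bits[12:20] width=8 -> value=241 (bin 11110001); offset now 20 = byte 2 bit 4; 4 bits remain
Read 3: bits[20:22] width=2 -> value=2 (bin 10); offset now 22 = byte 2 bit 6; 2 bits remain
Read 4: bits[22:23] width=1 -> value=0 (bin 0); offset now 23 = byte 2 bit 7; 1 bits remain
Read 5: bits[23:24] width=1 -> value=1 (bin 1); offset now 24 = byte 3 bit 0; 0 bits remain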